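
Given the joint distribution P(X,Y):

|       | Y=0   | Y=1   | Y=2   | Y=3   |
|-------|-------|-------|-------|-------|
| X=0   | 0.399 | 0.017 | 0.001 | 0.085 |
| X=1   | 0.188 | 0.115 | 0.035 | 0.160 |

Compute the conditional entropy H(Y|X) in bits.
1.3455 bits

H(Y|X) = H(X,Y) - H(X)

H(X,Y) = -Σ_{x,y} P(x,y) log₂ P(x,y). Per-cell terms -P(x,y)·log₂P(x,y):
  X=0: 0.5289, 0.0999, 0.0100, 0.3023
  X=1: 0.4533, 0.3588, 0.1693, 0.4230
Sum of the 8 terms: H(X,Y) = 2.3455 bits

Marginal of X (row sums):
  P(X=0) = 0.399 + 0.017 + 0.001 + 0.085 = 0.502
  P(X=1) = 0.188 + 0.115 + 0.035 + 0.160 = 0.498
H(X) = -[0.502·log₂(0.502) + 0.498·log₂(0.498)]
  = 0.4991 + 0.5009 = 1.0000 bits

H(Y|X) = H(X,Y) - H(X) = 2.3455 - 1.0000 = 1.3455 bits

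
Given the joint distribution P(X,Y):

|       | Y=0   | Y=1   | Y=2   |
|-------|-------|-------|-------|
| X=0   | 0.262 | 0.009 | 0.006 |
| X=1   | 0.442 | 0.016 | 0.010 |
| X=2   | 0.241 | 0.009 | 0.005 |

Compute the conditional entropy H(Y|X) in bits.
0.3600 bits

H(Y|X) = H(X,Y) - H(X)

H(X,Y) = -Σ_{x,y} P(x,y) log₂ P(x,y). Per-cell terms -P(x,y)·log₂P(x,y):
  X=0: 0.5063, 0.0612, 0.0443
  X=1: 0.5206, 0.0955, 0.0664
  X=2: 0.4947, 0.0612, 0.0382
Sum of the 9 terms: H(X,Y) = 1.8884 bits

Marginal of X (row sums):
  P(X=0) = 0.262 + 0.009 + 0.006 = 0.277
  P(X=1) = 0.442 + 0.016 + 0.010 = 0.468
  P(X=2) = 0.241 + 0.009 + 0.005 = 0.255
H(X) = -[0.277·log₂(0.277) + 0.468·log₂(0.468) + 0.255·log₂(0.255)]
  = 0.5130 + 0.5127 + 0.5027 = 1.5284 bits

H(Y|X) = H(X,Y) - H(X) = 1.8884 - 1.5284 = 0.3600 bits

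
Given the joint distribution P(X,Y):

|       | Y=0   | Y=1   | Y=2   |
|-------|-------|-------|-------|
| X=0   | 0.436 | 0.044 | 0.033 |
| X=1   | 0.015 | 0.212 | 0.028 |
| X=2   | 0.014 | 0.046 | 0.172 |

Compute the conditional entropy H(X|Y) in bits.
0.7949 bits

H(X|Y) = H(X,Y) - H(Y)

H(X,Y) = -Σ_{x,y} P(x,y) log₂ P(x,y). Per-cell terms -P(x,y)·log₂P(x,y):
  X=0: 0.522154, 0.198280, 0.162406
  X=1: 0.090883, 0.474427, 0.144436
  X=2: 0.086218, 0.204342, 0.436797
Sum of the 9 terms: H(X,Y) = 2.319943 bits

Marginal of Y (column sums):
  P(Y=0) = 0.436 + 0.015 + 0.014 = 0.465
  P(Y=1) = 0.044 + 0.212 + 0.046 = 0.302
  P(Y=2) = 0.033 + 0.028 + 0.172 = 0.233
H(Y) = -[0.465·log₂(0.465) + 0.302·log₂(0.302) + 0.233·log₂(0.233)]
  = 0.513684 + 0.521669 + 0.489672 = 1.525025 bits

H(X|Y) = H(X,Y) - H(Y) = 2.319943 - 1.525025 = 0.7949 bits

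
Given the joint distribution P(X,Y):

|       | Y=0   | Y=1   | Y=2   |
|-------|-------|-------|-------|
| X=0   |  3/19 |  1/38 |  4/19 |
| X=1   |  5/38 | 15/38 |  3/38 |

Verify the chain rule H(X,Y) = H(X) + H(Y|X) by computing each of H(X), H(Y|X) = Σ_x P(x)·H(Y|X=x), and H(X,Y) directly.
H(X) = 0.9678 bits, H(Y|X) = 1.2676 bits, H(X,Y) = 2.2354 bits

Marginal of X (row sums):
  P(X=0) = 3/19 + 1/38 + 4/19 = 15/38
  P(X=1) = 5/38 + 15/38 + 3/38 = 23/38
H(X) = -[(15/38)·log₂(15/38) + (23/38)·log₂(23/38)]
  = 0.5294 + 0.4384 = 0.9678 bits

H(Y|X) = Σ_x P(x)·H(Y|X=x):
  X=0: P(X=0) = 15/38, P(Y|X=0) = (2/5, 1/15, 8/15) → H(Y|X=0) = 1.2729
  X=1: P(X=1) = 23/38, P(Y|X=1) = (5/23, 15/23, 3/23) → H(Y|X=1) = 1.2641
H(Y|X) = (15/38)·1.2729 + (23/38)·1.2641 = 1.2676 bits

H(X,Y) = -Σ_{x,y} P(x,y) log₂ P(x,y). Per-cell terms -P(x,y)·log₂P(x,y):
  X=0: 0.4205, 0.1381, 0.4732
  X=1: 0.3850, 0.5294, 0.2892
Sum of the 6 terms: H(X,Y) = 2.2354 bits

Chain rule check:
  H(X) + H(Y|X) = 0.9678 + 1.2676 = 2.2354 bits
  H(X,Y) = 2.2354 bits
✓ Chain rule verified.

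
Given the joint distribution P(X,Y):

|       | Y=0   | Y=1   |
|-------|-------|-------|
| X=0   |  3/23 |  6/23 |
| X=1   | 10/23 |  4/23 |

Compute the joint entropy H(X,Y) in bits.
1.8503 bits

H(X,Y) = -Σ_{x,y} P(x,y) log₂ P(x,y). Per-cell terms -P(x,y)·log₂P(x,y):
  X=0: 0.3833, 0.5057
  X=1: 0.5224, 0.4389
Sum of the 4 terms: H(X,Y) = 1.8503 bits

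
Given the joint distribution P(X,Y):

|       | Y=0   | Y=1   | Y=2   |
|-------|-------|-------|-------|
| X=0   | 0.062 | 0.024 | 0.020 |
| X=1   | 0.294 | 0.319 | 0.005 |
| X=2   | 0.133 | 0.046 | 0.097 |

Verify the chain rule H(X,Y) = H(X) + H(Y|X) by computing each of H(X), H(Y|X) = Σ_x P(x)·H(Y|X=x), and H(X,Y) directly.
H(X) = 1.2849 bits, H(Y|X) = 1.2070 bits, H(X,Y) = 2.4920 bits

Marginal of X (row sums):
  P(X=0) = 0.062 + 0.024 + 0.020 = 0.106
  P(X=1) = 0.294 + 0.319 + 0.005 = 0.618
  P(X=2) = 0.133 + 0.046 + 0.097 = 0.276
H(X) = -[0.106·log₂(0.106) + 0.618·log₂(0.618) + 0.276·log₂(0.276)]
  = 0.34321 + 0.42909 + 0.51260 = 1.2849 bits

H(Y|X) = Σ_x P(x)·H(Y|X=x):
  X=0: P(X=0) = 0.106, P(Y|X=0) = (31/53, 12/53, 10/53) → H(Y|X=0) = 1.39171
  X=1: P(X=1) = 0.618, P(Y|X=1) = (49/103, 319/618, 5/618) → H(Y|X=1) = 1.05857
  X=2: P(X=2) = 0.276, P(Y|X=2) = (133/276, 1/6, 97/276) → H(Y|X=2) = 1.46857
H(Y|X) = 0.106·1.39171 + 0.618·1.05857 + 0.276·1.46857 = 1.2070 bits

H(X,Y) = -Σ_{x,y} P(x,y) log₂ P(x,y). Per-cell terms -P(x,y)·log₂P(x,y):
  X=0: 0.24872, 0.12914, 0.11288
  X=1: 0.51924, 0.52583, 0.03822
  X=2: 0.38710, 0.20434, 0.32649
Sum of the 9 terms: H(X,Y) = 2.4920 bits

Chain rule check:
  H(X) + H(Y|X) = 1.2849 + 1.2070 = 2.4919 bits
  H(X,Y) = 2.4920 bits
✓ Chain rule verified (Δ = 0.0001 is 4-dp rounding noise: each of the three values was rounded independently).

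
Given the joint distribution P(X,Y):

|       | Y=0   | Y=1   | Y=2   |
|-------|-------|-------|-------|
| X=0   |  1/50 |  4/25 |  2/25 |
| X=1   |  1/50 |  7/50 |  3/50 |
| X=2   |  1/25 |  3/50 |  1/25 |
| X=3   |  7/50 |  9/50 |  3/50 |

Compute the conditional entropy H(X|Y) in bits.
1.8272 bits

H(X|Y) = H(X,Y) - H(Y)

H(X,Y) = -Σ_{x,y} P(x,y) log₂ P(x,y). Per-cell terms -P(x,y)·log₂P(x,y):
  X=0: 0.112877, 0.423017, 0.291508
  X=1: 0.112877, 0.397110, 0.243534
  X=2: 0.185754, 0.243534, 0.185754
  X=3: 0.397110, 0.445308, 0.243534
Sum of the 12 terms: H(X,Y) = 3.28192 bits

Marginal of Y (column sums):
  P(Y=0) = 1/50 + 1/50 + 1/25 + 7/50 = 11/50
  P(Y=1) = 4/25 + 7/50 + 3/50 + 9/50 = 27/50
  P(Y=2) = 2/25 + 3/50 + 1/25 + 3/50 = 6/25
H(Y) = -[(11/50)·log₂(11/50) + (27/50)·log₂(27/50) + (6/25)·log₂(6/25)]
  = 0.480573 + 0.480043 + 0.494134 = 1.45475 bits

H(X|Y) = H(X,Y) - H(Y) = 3.28192 - 1.45475 = 1.8272 bits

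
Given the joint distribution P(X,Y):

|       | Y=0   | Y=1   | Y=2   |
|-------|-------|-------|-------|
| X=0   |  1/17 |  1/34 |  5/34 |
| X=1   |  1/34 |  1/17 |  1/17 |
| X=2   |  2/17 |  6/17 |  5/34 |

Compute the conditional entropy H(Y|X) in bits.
1.4003 bits

H(Y|X) = H(X,Y) - H(X)

H(X,Y) = -Σ_{x,y} P(x,y) log₂ P(x,y). Per-cell terms -P(x,y)·log₂P(x,y):
  X=0: 0.24044, 0.14963, 0.40670
  X=1: 0.14963, 0.24044, 0.24044
  X=2: 0.36323, 0.53029, 0.40670
Sum of the 9 terms: H(X,Y) = 2.7275 bits

Marginal of X (row sums):
  P(X=0) = 1/17 + 1/34 + 5/34 = 4/17
  P(X=1) = 1/34 + 1/17 + 1/17 = 5/34
  P(X=2) = 2/17 + 6/17 + 5/34 = 21/34
H(X) = -[(4/17)·log₂(4/17) + (5/34)·log₂(5/34) + (21/34)·log₂(21/34)]
  = 0.49117 + 0.40670 + 0.42935 = 1.3272 bits

H(Y|X) = H(X,Y) - H(X) = 2.7275 - 1.3272 = 1.4003 bits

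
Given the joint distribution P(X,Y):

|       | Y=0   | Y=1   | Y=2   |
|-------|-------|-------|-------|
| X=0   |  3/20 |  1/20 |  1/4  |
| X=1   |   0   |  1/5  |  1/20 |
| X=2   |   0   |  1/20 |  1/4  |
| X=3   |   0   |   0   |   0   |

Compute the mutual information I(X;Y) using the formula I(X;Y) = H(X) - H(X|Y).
0.4223 bits

I(X;Y) = H(X) - H(X|Y)

Marginal of X (row sums):
  P(X=0) = 3/20 + 1/20 + 1/4 = 9/20
  P(X=1) = 0 + 1/5 + 1/20 = 1/4
  P(X=2) = 0 + 1/20 + 1/4 = 3/10
  P(X=3) = 0 + 0 + 0 = 0
H(X) = -[(9/20)·log₂(9/20) + (1/4)·log₂(1/4) + (3/10)·log₂(3/10)]   (outcomes with P = 0 contribute 0)
  = 0.5184 + 0.5000 + 0.5211 = 1.5395 bits

Marginal of Y (column sums):
  P(Y=0) = 3/20 + 0 + 0 + 0 = 3/20
  P(Y=1) = 1/20 + 1/5 + 1/20 + 0 = 3/10
  P(Y=2) = 1/4 + 1/20 + 1/4 + 0 = 11/20
H(X|Y) = Σ_y P(y)·H(X|Y=y):
  Y=0: P(Y=0) = 3/20, P(X|Y=0) = (1, 0, 0, 0) → H(X|Y=0) = 0.0000
  Y=1: P(Y=1) = 3/10, P(X|Y=1) = (1/6, 2/3, 1/6, 0) → H(X|Y=1) = 1.2516
  Y=2: P(Y=2) = 11/20, P(X|Y=2) = (5/11, 1/11, 5/11, 0) → H(X|Y=2) = 1.3486
H(X|Y) = (3/20)·0.0000 + (3/10)·1.2516 + (11/20)·1.3486 = 1.1172 bits

I(X;Y) = H(X) - H(X|Y) = 1.5395 - 1.1172 = 0.4223 bits

Cross-check via I(X;Y) = H(X) + H(Y) - H(X,Y): computing H(Y) from the column sums and H(X,Y) from the 12 cells in the same way gives H(Y) = 1.4060 bits and H(X,Y) = 2.5232 bits, so
I(X;Y) = 1.5395 + 1.4060 - 2.5232 = 0.4223 bits ✓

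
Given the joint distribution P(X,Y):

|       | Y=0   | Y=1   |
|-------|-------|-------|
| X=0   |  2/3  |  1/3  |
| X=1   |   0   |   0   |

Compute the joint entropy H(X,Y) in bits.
0.9183 bits

H(X,Y) = -Σ_{x,y} P(x,y) log₂ P(x,y). Per-cell terms -P(x,y)·log₂P(x,y):
  X=0: 0.3900, 0.5283
  X=1: 0.0000, 0.0000
  (cells with P = 0 contribute 0)
Sum of the 4 terms: H(X,Y) = 0.9183 bits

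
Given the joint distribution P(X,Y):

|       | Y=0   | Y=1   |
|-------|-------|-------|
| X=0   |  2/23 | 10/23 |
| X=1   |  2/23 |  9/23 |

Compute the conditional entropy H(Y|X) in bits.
0.6663 bits

H(Y|X) = H(X,Y) - H(X)

H(X,Y) = -Σ_{x,y} P(x,y) log₂ P(x,y). Per-cell terms -P(x,y)·log₂P(x,y):
  X=0: 0.3064, 0.5224
  X=1: 0.3064, 0.5297
Sum of the 4 terms: H(X,Y) = 1.6649 bits

Marginal of X (row sums):
  P(X=0) = 2/23 + 10/23 = 12/23
  P(X=1) = 2/23 + 9/23 = 11/23
H(X) = -[(12/23)·log₂(12/23) + (11/23)·log₂(11/23)]
  = 0.4897 + 0.5089 = 0.9986 bits

H(Y|X) = H(X,Y) - H(X) = 1.6649 - 0.9986 = 0.6663 bits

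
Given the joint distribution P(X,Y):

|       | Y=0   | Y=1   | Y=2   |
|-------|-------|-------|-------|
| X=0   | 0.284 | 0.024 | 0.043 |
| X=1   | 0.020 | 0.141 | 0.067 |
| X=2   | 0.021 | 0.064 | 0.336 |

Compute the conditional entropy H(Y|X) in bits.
0.9704 bits

H(Y|X) = H(X,Y) - H(X)

H(X,Y) = -Σ_{x,y} P(x,y) log₂ P(x,y). Per-cell terms -P(x,y)·log₂P(x,y):
  X=0: 0.51575, 0.12914, 0.19520
  X=1: 0.11288, 0.39850, 0.26128
  X=2: 0.11704, 0.25381, 0.52868
Sum of the 9 terms: H(X,Y) = 2.5123 bits

Marginal of X (row sums):
  P(X=0) = 0.284 + 0.024 + 0.043 = 0.351
  P(X=1) = 0.020 + 0.141 + 0.067 = 0.228
  P(X=2) = 0.021 + 0.064 + 0.336 = 0.421
H(X) = -[0.351·log₂(0.351) + 0.228·log₂(0.228) + 0.421·log₂(0.421)]
  = 0.53017 + 0.48630 + 0.52545 = 1.5419 bits

H(Y|X) = H(X,Y) - H(X) = 2.5123 - 1.5419 = 0.9704 bits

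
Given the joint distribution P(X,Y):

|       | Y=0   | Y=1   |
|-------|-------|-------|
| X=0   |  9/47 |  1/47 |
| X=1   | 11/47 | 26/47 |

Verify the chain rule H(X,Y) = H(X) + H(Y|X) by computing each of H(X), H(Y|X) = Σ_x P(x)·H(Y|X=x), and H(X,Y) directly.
H(X) = 0.7467 bits, H(Y|X) = 0.7909 bits, H(X,Y) = 1.5377 bits

Marginal of X (row sums):
  P(X=0) = 9/47 + 1/47 = 10/47
  P(X=1) = 11/47 + 26/47 = 37/47
H(X) = -[(10/47)·log₂(10/47) + (37/47)·log₂(37/47)]
  = 0.47503 + 0.27170 = 0.7467 bits

H(Y|X) = Σ_x P(x)·H(Y|X=x):
  X=0: P(X=0) = 10/47, P(Y|X=0) = (9/10, 1/10) → H(Y|X=0) = 0.46900
  X=1: P(X=1) = 37/47, P(Y|X=1) = (11/37, 26/37) → H(Y|X=1) = 0.87796
H(Y|X) = (10/47)·0.46900 + (37/47)·0.87796 = 0.7909 bits

H(X,Y) = -Σ_{x,y} P(x,y) log₂ P(x,y). Per-cell terms -P(x,y)·log₂P(x,y):
  X=0: 0.45664, 0.11818
  X=1: 0.49036, 0.47251
Sum of the 4 terms: H(X,Y) = 1.5377 bits

Chain rule check:
  H(X) + H(Y|X) = 0.7467 + 0.7909 = 1.5376 bits
  H(X,Y) = 1.5377 bits
✓ Chain rule verified (Δ = 0.0001 is 4-dp rounding noise: each of the three values was rounded independently).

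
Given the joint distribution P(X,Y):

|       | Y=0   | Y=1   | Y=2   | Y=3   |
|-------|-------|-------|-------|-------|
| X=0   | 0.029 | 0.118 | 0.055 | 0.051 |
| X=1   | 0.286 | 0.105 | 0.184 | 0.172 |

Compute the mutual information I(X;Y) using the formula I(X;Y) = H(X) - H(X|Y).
0.0949 bits

I(X;Y) = H(X) - H(X|Y)

Marginal of X (row sums):
  P(X=0) = 0.029 + 0.118 + 0.055 + 0.051 = 0.253
  P(X=1) = 0.286 + 0.105 + 0.184 + 0.172 = 0.747
H(X) = -[0.253·log₂(0.253) + 0.747·log₂(0.747)]
  = 0.5016 + 0.3144 = 0.8160 bits

Marginal of Y (column sums):
  P(Y=0) = 0.029 + 0.286 = 0.315
  P(Y=1) = 0.118 + 0.105 = 0.223
  P(Y=2) = 0.055 + 0.184 = 0.239
  P(Y=3) = 0.051 + 0.172 = 0.223
H(X|Y) = Σ_y P(y)·H(X|Y=y):
  Y=0: P(Y=0) = 0.315, P(X|Y=0) = (29/315, 286/315) → H(X|Y=0) = 0.4433
  Y=1: P(Y=1) = 0.223, P(X|Y=1) = (118/223, 105/223) → H(X|Y=1) = 0.9975
  Y=2: P(Y=2) = 0.239, P(X|Y=2) = (55/239, 184/239) → H(X|Y=2) = 0.7782
  Y=3: P(Y=3) = 0.223, P(X|Y=3) = (51/223, 172/223) → H(X|Y=3) = 0.7757
H(X|Y) = 0.315·0.4433 + 0.223·0.9975 + 0.239·0.7782 + 0.223·0.7757 = 0.7211 bits

I(X;Y) = H(X) - H(X|Y) = 0.8160 - 0.7211 = 0.0949 bits

Cross-check via I(X;Y) = H(X) + H(Y) - H(X,Y): computing H(Y) from the column sums and H(X,Y) from the 8 cells in the same way gives H(Y) = 1.9840 bits and H(X,Y) = 2.7051 bits, so
I(X;Y) = 0.8160 + 1.9840 - 2.7051 = 0.0949 bits ✓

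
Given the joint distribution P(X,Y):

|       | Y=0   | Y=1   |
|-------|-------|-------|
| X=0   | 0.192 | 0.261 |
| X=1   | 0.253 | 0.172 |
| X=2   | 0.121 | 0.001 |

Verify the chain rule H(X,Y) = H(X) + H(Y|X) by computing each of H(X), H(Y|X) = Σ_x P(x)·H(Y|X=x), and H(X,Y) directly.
H(X) = 1.4124 bits, H(Y|X) = 0.8676 bits, H(X,Y) = 2.2800 bits

Marginal of X (row sums):
  P(X=0) = 0.192 + 0.261 = 0.453
  P(X=1) = 0.253 + 0.172 = 0.425
  P(X=2) = 0.121 + 0.001 = 0.122
H(X) = -[0.453·log₂(0.453) + 0.425·log₂(0.425) + 0.122·log₂(0.122)]
  = 0.51751 + 0.52465 + 0.37028 = 1.4124 bits

H(Y|X) = Σ_x P(x)·H(Y|X=x):
  X=0: P(X=0) = 0.453, P(Y|X=0) = (64/151, 87/151) → H(Y|X=0) = 0.98320
  X=1: P(X=1) = 0.425, P(Y|X=1) = (253/425, 172/425) → H(Y|X=1) = 0.97364
  X=2: P(X=2) = 0.122, P(Y|X=2) = (121/122, 1/122) → H(Y|X=2) = 0.06859
H(Y|X) = 0.453·0.98320 + 0.425·0.97364 + 0.122·0.06859 = 0.8676 bits

H(X,Y) = -Σ_{x,y} P(x,y) log₂ P(x,y). Per-cell terms -P(x,y)·log₂P(x,y):
  X=0: 0.45712, 0.50579
  X=1: 0.50165, 0.43680
  X=2: 0.36868, 0.00997
Sum of the 6 terms: H(X,Y) = 2.2800 bits

Chain rule check:
  H(X) + H(Y|X) = 1.4124 + 0.8676 = 2.2800 bits
  H(X,Y) = 2.2800 bits
✓ Chain rule verified.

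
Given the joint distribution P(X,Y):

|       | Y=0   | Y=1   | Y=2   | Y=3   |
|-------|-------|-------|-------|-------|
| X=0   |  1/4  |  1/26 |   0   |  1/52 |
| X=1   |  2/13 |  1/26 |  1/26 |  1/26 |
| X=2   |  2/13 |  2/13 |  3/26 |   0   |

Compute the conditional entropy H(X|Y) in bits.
1.3277 bits

H(X|Y) = H(X,Y) - H(Y)

H(X,Y) = -Σ_{x,y} P(x,y) log₂ P(x,y). Per-cell terms -P(x,y)·log₂P(x,y):
  X=0: 0.50000, 0.18079, 0.00000, 0.10962
  X=1: 0.41545, 0.18079, 0.18079, 0.18079
  X=2: 0.41545, 0.41545, 0.35948, 0.00000
  (cells with P = 0 contribute 0)
Sum of the 12 terms: H(X,Y) = 2.9386 bits

Marginal of Y (column sums):
  P(Y=0) = 1/4 + 2/13 + 2/13 = 29/52
  P(Y=1) = 1/26 + 1/26 + 2/13 = 3/13
  P(Y=2) = 0 + 1/26 + 3/26 = 2/13
  P(Y=3) = 1/52 + 1/26 + 0 = 3/52
H(Y) = -[(29/52)·log₂(29/52) + (3/13)·log₂(3/13) + (2/13)·log₂(2/13) + (3/52)·log₂(3/52)]
  = 0.46983 + 0.48819 + 0.41545 + 0.23743 = 1.6109 bits

H(X|Y) = H(X,Y) - H(Y) = 2.9386 - 1.6109 = 1.3277 bits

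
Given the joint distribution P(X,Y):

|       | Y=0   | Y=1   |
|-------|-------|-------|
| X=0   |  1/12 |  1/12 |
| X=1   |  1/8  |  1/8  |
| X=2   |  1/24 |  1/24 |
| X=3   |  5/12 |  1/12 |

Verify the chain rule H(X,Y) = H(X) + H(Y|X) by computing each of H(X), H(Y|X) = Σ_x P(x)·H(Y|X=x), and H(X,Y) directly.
H(X) = 1.7296 bits, H(Y|X) = 0.8250 bits, H(X,Y) = 2.5546 bits

Marginal of X (row sums):
  P(X=0) = 1/12 + 1/12 = 1/6
  P(X=1) = 1/8 + 1/8 = 1/4
  P(X=2) = 1/24 + 1/24 = 1/12
  P(X=3) = 5/12 + 1/12 = 1/2
H(X) = -[(1/6)·log₂(1/6) + (1/4)·log₂(1/4) + (1/12)·log₂(1/12) + (1/2)·log₂(1/2)]
  = 0.43083 + 0.50000 + 0.29875 + 0.50000 = 1.7296 bits

H(Y|X) = Σ_x P(x)·H(Y|X=x):
  X=0: P(X=0) = 1/6, P(Y|X=0) = (1/2, 1/2) → H(Y|X=0) = 1.00000
  X=1: P(X=1) = 1/4, P(Y|X=1) = (1/2, 1/2) → H(Y|X=1) = 1.00000
  X=2: P(X=2) = 1/12, P(Y|X=2) = (1/2, 1/2) → H(Y|X=2) = 1.00000
  X=3: P(X=3) = 1/2, P(Y|X=3) = (5/6, 1/6) → H(Y|X=3) = 0.65002
H(Y|X) = (1/6)·1.00000 + (1/4)·1.00000 + (1/12)·1.00000 + (1/2)·0.65002 = 0.8250 bits

H(X,Y) = -Σ_{x,y} P(x,y) log₂ P(x,y). Per-cell terms -P(x,y)·log₂P(x,y):
  X=0: 0.29875, 0.29875
  X=1: 0.37500, 0.37500
  X=2: 0.19104, 0.19104
  X=3: 0.52626, 0.29875
Sum of the 8 terms: H(X,Y) = 2.5546 bits

Chain rule check:
  H(X) + H(Y|X) = 1.7296 + 0.8250 = 2.5546 bits
  H(X,Y) = 2.5546 bits
✓ Chain rule verified.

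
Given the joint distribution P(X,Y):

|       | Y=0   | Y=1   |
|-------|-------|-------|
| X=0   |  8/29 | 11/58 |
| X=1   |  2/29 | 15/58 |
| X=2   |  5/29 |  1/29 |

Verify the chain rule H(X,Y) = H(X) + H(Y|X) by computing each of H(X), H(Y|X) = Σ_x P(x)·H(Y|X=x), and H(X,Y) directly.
H(X) = 1.5112 bits, H(Y|X) = 0.8317 bits, H(X,Y) = 2.3429 bits

Marginal of X (row sums):
  P(X=0) = 8/29 + 11/58 = 27/58
  P(X=1) = 2/29 + 15/58 = 19/58
  P(X=2) = 5/29 + 1/29 = 6/29
H(X) = -[(27/58)·log₂(27/58) + (19/58)·log₂(19/58) + (6/29)·log₂(6/29)]
  = 0.51351 + 0.52743 + 0.47028 = 1.5112 bits

H(Y|X) = Σ_x P(x)·H(Y|X=x):
  X=0: P(X=0) = 27/58, P(Y|X=0) = (16/27, 11/27) → H(Y|X=0) = 0.97512
  X=1: P(X=1) = 19/58, P(Y|X=1) = (4/19, 15/19) → H(Y|X=1) = 0.74249
  X=2: P(X=2) = 6/29, P(Y|X=2) = (5/6, 1/6) → H(Y|X=2) = 0.65002
H(Y|X) = (27/58)·0.97512 + (19/58)·0.74249 + (6/29)·0.65002 = 0.8317 bits

H(X,Y) = -Σ_{x,y} P(x,y) log₂ P(x,y). Per-cell terms -P(x,y)·log₂P(x,y):
  X=0: 0.51255, 0.45490
  X=1: 0.26607, 0.50459
  X=2: 0.43725, 0.16752
Sum of the 6 terms: H(X,Y) = 2.3429 bits

Chain rule check:
  H(X) + H(Y|X) = 1.5112 + 0.8317 = 2.3429 bits
  H(X,Y) = 2.3429 bits
✓ Chain rule verified.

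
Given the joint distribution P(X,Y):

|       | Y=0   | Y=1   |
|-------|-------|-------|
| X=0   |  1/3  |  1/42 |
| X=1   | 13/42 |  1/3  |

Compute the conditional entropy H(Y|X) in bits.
0.7684 bits

H(Y|X) = H(X,Y) - H(X)

H(X,Y) = -Σ_{x,y} P(x,y) log₂ P(x,y). Per-cell terms -P(x,y)·log₂P(x,y):
  X=0: 0.5283, 0.1284
  X=1: 0.5237, 0.5283
Sum of the 4 terms: H(X,Y) = 1.7087 bits

Marginal of X (row sums):
  P(X=0) = 1/3 + 1/42 = 5/14
  P(X=1) = 13/42 + 1/3 = 9/14
H(X) = -[(5/14)·log₂(5/14) + (9/14)·log₂(9/14)]
  = 0.5305 + 0.4098 = 0.9403 bits

H(Y|X) = H(X,Y) - H(X) = 1.7087 - 0.9403 = 0.7684 bits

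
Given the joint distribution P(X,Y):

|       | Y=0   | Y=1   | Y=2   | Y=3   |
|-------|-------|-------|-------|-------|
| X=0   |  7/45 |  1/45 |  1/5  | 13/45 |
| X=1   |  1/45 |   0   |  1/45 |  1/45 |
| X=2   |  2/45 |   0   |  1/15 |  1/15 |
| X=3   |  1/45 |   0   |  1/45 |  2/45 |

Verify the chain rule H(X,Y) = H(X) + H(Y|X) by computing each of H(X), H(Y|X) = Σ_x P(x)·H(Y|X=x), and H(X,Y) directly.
H(X) = 1.4038 bits, H(Y|X) = 1.6481 bits, H(X,Y) = 3.0519 bits

Marginal of X (row sums):
  P(X=0) = 7/45 + 1/45 + 1/5 + 13/45 = 2/3
  P(X=1) = 1/45 + 0 + 1/45 + 1/45 = 1/15
  P(X=2) = 2/45 + 0 + 1/15 + 1/15 = 8/45
  P(X=3) = 1/45 + 0 + 1/45 + 2/45 = 4/45
H(X) = -[(2/3)·log₂(2/3) + (1/15)·log₂(1/15) + (8/45)·log₂(8/45) + (4/45)·log₂(4/45)]
  = 0.38998 + 0.26046 + 0.44300 + 0.31039 = 1.4038 bits

H(Y|X) = Σ_x P(x)·H(Y|X=x):
  X=0: P(X=0) = 2/3, P(Y|X=0) = (7/30, 1/30, 3/10, 13/30) → H(Y|X=0) = 1.69734
  X=1: P(X=1) = 1/15, P(Y|X=1) = (1/3, 0, 1/3, 1/3) → H(Y|X=1) = 1.58496
  X=2: P(X=2) = 8/45, P(Y|X=2) = (1/4, 0, 3/8, 3/8) → H(Y|X=2) = 1.56128
  X=3: P(X=3) = 4/45, P(Y|X=3) = (1/4, 0, 1/4, 1/2) → H(Y|X=3) = 1.50000
H(Y|X) = (2/3)·1.69734 + (1/15)·1.58496 + (8/45)·1.56128 + (4/45)·1.50000 = 1.6481 bits

H(X,Y) = -Σ_{x,y} P(x,y) log₂ P(x,y). Per-cell terms -P(x,y)·log₂P(x,y):
  X=0: 0.41759, 0.12204, 0.46439, 0.51752
  X=1: 0.12204, 0.00000, 0.12204, 0.12204
  X=2: 0.19964, 0.00000, 0.26046, 0.26046
  X=3: 0.12204, 0.00000, 0.12204, 0.19964
  (cells with P = 0 contribute 0)
Sum of the 16 terms: H(X,Y) = 3.0519 bits

Chain rule check:
  H(X) + H(Y|X) = 1.4038 + 1.6481 = 3.0519 bits
  H(X,Y) = 3.0519 bits
✓ Chain rule verified.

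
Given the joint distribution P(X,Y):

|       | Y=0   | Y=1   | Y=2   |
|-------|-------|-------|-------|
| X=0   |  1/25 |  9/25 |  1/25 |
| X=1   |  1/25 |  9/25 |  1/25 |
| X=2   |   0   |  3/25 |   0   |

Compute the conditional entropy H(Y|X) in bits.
0.7620 bits

H(Y|X) = H(X,Y) - H(X)

H(X,Y) = -Σ_{x,y} P(x,y) log₂ P(x,y). Per-cell terms -P(x,y)·log₂P(x,y):
  X=0: 0.18575425, 0.53061523, 0.18575425
  X=1: 0.18575425, 0.53061523, 0.18575425
  X=2: 0.00000000, 0.36706724, 0.00000000
  (cells with P = 0 contribute 0)
Sum of the 9 terms: H(X,Y) = 2.1713147 bits

Marginal of X (row sums):
  P(X=0) = 1/25 + 9/25 + 1/25 = 11/25
  P(X=1) = 1/25 + 9/25 + 1/25 = 11/25
  P(X=2) = 0 + 3/25 + 0 = 3/25
H(X) = -[(11/25)·log₂(11/25) + (11/25)·log₂(11/25) + (3/25)·log₂(3/25)]
  = 0.52114681 + 0.52114681 + 0.36706724 = 1.4093609 bits

H(Y|X) = H(X,Y) - H(X) = 2.1713147 - 1.4093609 = 0.7620 bits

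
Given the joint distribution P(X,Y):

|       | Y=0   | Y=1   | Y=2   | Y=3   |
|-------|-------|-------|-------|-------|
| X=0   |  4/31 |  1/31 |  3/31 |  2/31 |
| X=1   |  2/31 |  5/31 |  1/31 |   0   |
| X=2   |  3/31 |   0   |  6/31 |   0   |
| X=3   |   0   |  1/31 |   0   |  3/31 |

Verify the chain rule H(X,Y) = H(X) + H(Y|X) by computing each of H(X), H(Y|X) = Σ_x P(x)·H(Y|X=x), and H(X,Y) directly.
H(X) = 1.9300 bits, H(Y|X) = 1.3021 bits, H(X,Y) = 3.2321 bits

Marginal of X (row sums):
  P(X=0) = 4/31 + 1/31 + 3/31 + 2/31 = 10/31
  P(X=1) = 2/31 + 5/31 + 1/31 + 0 = 8/31
  P(X=2) = 3/31 + 0 + 6/31 + 0 = 9/31
  P(X=3) = 0 + 1/31 + 0 + 3/31 = 4/31
H(X) = -[(10/31)·log₂(10/31) + (8/31)·log₂(8/31) + (9/31)·log₂(9/31) + (4/31)·log₂(4/31)]
  = 0.526538 + 0.504309 + 0.518014 + 0.381187 = 1.9300 bits

H(Y|X) = Σ_x P(x)·H(Y|X=x):
  X=0: P(X=0) = 10/31, P(Y|X=0) = (2/5, 1/10, 3/10, 1/5) → H(Y|X=0) = 1.846439
  X=1: P(X=1) = 8/31, P(Y|X=1) = (1/4, 5/8, 1/8, 0) → H(Y|X=1) = 1.298795
  X=2: P(X=2) = 9/31, P(Y|X=2) = (1/3, 0, 2/3, 0) → H(Y|X=2) = 0.918296
  X=3: P(X=3) = 4/31, P(Y|X=3) = (0, 1/4, 0, 3/4) → H(Y|X=3) = 0.811278
H(Y|X) = (10/31)·1.846439 + (8/31)·1.298795 + (9/31)·0.918296 + (4/31)·0.811278 = 1.3021 bits

H(X,Y) = -Σ_{x,y} P(x,y) log₂ P(x,y). Per-cell terms -P(x,y)·log₂P(x,y):
  X=0: 0.381187, 0.159813, 0.326055, 0.255109
  X=1: 0.255109, 0.424559, 0.159813, 0.000000
  X=2: 0.326055, 0.000000, 0.458561, 0.000000
  X=3: 0.000000, 0.159813, 0.000000, 0.326055
  (cells with P = 0 contribute 0)
Sum of the 16 terms: H(X,Y) = 3.2321 bits

Chain rule check:
  H(X) + H(Y|X) = 1.9300 + 1.3021 = 3.2321 bits
  H(X,Y) = 3.2321 bits
✓ Chain rule verified.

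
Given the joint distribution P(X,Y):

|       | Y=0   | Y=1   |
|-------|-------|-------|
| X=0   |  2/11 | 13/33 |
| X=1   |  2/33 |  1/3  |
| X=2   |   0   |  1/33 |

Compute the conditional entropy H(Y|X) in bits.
0.7620 bits

H(Y|X) = H(X,Y) - H(X)

H(X,Y) = -Σ_{x,y} P(x,y) log₂ P(x,y). Per-cell terms -P(x,y)·log₂P(x,y):
  X=0: 0.4472, 0.5294
  X=1: 0.2451, 0.5283
  X=2: 0.0000, 0.1529
  (cells with P = 0 contribute 0)
Sum of the 6 terms: H(X,Y) = 1.9029 bits

Marginal of X (row sums):
  P(X=0) = 2/11 + 13/33 = 19/33
  P(X=1) = 2/33 + 1/3 = 13/33
  P(X=2) = 0 + 1/33 = 1/33
H(X) = -[(19/33)·log₂(19/33) + (13/33)·log₂(13/33) + (1/33)·log₂(1/33)]
  = 0.4586 + 0.5294 + 0.1529 = 1.1409 bits

H(Y|X) = H(X,Y) - H(X) = 1.9029 - 1.1409 = 0.7620 bits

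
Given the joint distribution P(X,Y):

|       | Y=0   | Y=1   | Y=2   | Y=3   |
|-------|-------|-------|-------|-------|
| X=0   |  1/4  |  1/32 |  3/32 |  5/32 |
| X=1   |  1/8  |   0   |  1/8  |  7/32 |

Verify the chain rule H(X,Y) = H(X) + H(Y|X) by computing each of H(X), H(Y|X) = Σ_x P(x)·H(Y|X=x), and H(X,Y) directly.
H(X) = 0.9972 bits, H(Y|X) = 1.6273 bits, H(X,Y) = 2.6245 bits

Marginal of X (row sums):
  P(X=0) = 1/4 + 1/32 + 3/32 + 5/32 = 17/32
  P(X=1) = 1/8 + 0 + 1/8 + 7/32 = 15/32
H(X) = -[(17/32)·log₂(17/32) + (15/32)·log₂(15/32)]
  = 0.48479 + 0.51240 = 0.9972 bits

H(Y|X) = Σ_x P(x)·H(Y|X=x):
  X=0: P(X=0) = 17/32, P(Y|X=0) = (8/17, 1/17, 3/17, 5/17) → H(Y|X=0) = 1.71308
  X=1: P(X=1) = 15/32, P(Y|X=1) = (4/15, 0, 4/15, 7/15) → H(Y|X=1) = 1.53012
H(Y|X) = (17/32)·1.71308 + (15/32)·1.53012 = 1.6273 bits

H(X,Y) = -Σ_{x,y} P(x,y) log₂ P(x,y). Per-cell terms -P(x,y)·log₂P(x,y):
  X=0: 0.50000, 0.15625, 0.32016, 0.41845
  X=1: 0.37500, 0.00000, 0.37500, 0.47964
  (cells with P = 0 contribute 0)
Sum of the 8 terms: H(X,Y) = 2.6245 bits

Chain rule check:
  H(X) + H(Y|X) = 0.9972 + 1.6273 = 2.6245 bits
  H(X,Y) = 2.6245 bits
✓ Chain rule verified.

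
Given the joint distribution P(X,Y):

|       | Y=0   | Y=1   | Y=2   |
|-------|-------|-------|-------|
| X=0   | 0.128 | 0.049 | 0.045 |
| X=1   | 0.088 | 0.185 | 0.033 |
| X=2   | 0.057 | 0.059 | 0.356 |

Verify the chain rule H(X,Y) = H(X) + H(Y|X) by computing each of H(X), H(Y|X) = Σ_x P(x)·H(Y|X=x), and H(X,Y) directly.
H(X) = 1.5161 bits, H(Y|X) = 1.2064 bits, H(X,Y) = 2.7224 bits

Marginal of X (row sums):
  P(X=0) = 0.128 + 0.049 + 0.045 = 0.222
  P(X=1) = 0.088 + 0.185 + 0.033 = 0.306
  P(X=2) = 0.057 + 0.059 + 0.356 = 0.472
H(X) = -[0.222·log₂(0.222) + 0.306·log₂(0.306) + 0.472·log₂(0.472)]
  = 0.482044 + 0.522769 + 0.511243 = 1.5161 bits

H(Y|X) = Σ_x P(x)·H(Y|X=x):
  X=0: P(X=0) = 0.222, P(Y|X=0) = (64/111, 49/222, 15/74) → H(Y|X=0) = 1.405884
  X=1: P(X=1) = 0.306, P(Y|X=1) = (44/153, 185/306, 11/102) → H(Y|X=1) = 1.302484
  X=2: P(X=2) = 0.472, P(Y|X=2) = (57/472, 1/8, 89/118) → H(Y|X=2) = 1.050203
H(Y|X) = 0.222·1.405884 + 0.306·1.302484 + 0.472·1.050203 = 1.2064 bits

H(X,Y) = -Σ_{x,y} P(x,y) log₂ P(x,y). Per-cell terms -P(x,y)·log₂P(x,y):
  X=0: 0.379620, 0.213203, 0.201327
  X=1: 0.308559, 0.450365, 0.162406
  X=2: 0.235575, 0.240905, 0.530458
Sum of the 9 terms: H(X,Y) = 2.7224 bits

Chain rule check:
  H(X) + H(Y|X) = 1.5161 + 1.2064 = 2.7225 bits
  H(X,Y) = 2.7224 bits
✓ Chain rule verified (Δ = 0.0001 is 4-dp rounding noise: each of the three values was rounded independently).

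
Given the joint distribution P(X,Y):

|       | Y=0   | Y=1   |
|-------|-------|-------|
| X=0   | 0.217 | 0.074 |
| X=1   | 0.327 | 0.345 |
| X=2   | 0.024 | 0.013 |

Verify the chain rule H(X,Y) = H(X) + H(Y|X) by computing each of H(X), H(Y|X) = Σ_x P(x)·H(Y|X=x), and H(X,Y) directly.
H(X) = 1.0796 bits, H(Y|X) = 0.9443 bits, H(X,Y) = 2.0239 bits

Marginal of X (row sums):
  P(X=0) = 0.217 + 0.074 = 0.291
  P(X=1) = 0.327 + 0.345 = 0.672
  P(X=2) = 0.024 + 0.013 = 0.037
H(X) = -[0.291·log₂(0.291) + 0.672·log₂(0.672) + 0.037·log₂(0.037)]
  = 0.51824 + 0.38537 + 0.17598 = 1.0796 bits

H(Y|X) = Σ_x P(x)·H(Y|X=x):
  X=0: P(X=0) = 0.291, P(Y|X=0) = (217/291, 74/291) → H(Y|X=0) = 0.81802
  X=1: P(X=1) = 0.672, P(Y|X=1) = (109/224, 115/224) → H(Y|X=1) = 0.99948
  X=2: P(X=2) = 0.037, P(Y|X=2) = (24/37, 13/37) → H(Y|X=2) = 0.93527
H(Y|X) = 0.291·0.81802 + 0.672·0.99948 + 0.037·0.93527 = 0.9443 bits

H(X,Y) = -Σ_{x,y} P(x,y) log₂ P(x,y). Per-cell terms -P(x,y)·log₂P(x,y):
  X=0: 0.47832, 0.27797
  X=1: 0.52733, 0.52969
  X=2: 0.12914, 0.08145
Sum of the 6 terms: H(X,Y) = 2.0239 bits

Chain rule check:
  H(X) + H(Y|X) = 1.0796 + 0.9443 = 2.0239 bits
  H(X,Y) = 2.0239 bits
✓ Chain rule verified.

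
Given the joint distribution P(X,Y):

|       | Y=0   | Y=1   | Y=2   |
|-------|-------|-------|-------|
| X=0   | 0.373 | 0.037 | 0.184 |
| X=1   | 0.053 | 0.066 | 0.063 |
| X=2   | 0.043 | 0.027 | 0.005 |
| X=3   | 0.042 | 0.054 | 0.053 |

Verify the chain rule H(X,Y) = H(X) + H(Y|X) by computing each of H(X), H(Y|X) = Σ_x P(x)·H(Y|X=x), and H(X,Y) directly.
H(X) = 1.5832 bits, H(Y|X) = 1.3257 bits, H(X,Y) = 2.9089 bits

Marginal of X (row sums):
  P(X=0) = 0.373 + 0.037 + 0.184 = 0.594
  P(X=1) = 0.053 + 0.066 + 0.063 = 0.182
  P(X=2) = 0.043 + 0.027 + 0.005 = 0.075
  P(X=3) = 0.042 + 0.054 + 0.053 = 0.149
H(X) = -[0.594·log₂(0.594) + 0.182·log₂(0.182) + 0.075·log₂(0.075) + 0.149·log₂(0.149)]
  = 0.44637 + 0.44735 + 0.28027 + 0.40925 = 1.5832 bits

H(Y|X) = Σ_x P(x)·H(Y|X=x):
  X=0: P(X=0) = 0.594, P(Y|X=0) = (373/594, 37/594, 92/297) → H(Y|X=0) = 1.19473
  X=1: P(X=1) = 0.182, P(Y|X=1) = (53/182, 33/91, 9/26) → H(Y|X=1) = 1.57879
  X=2: P(X=2) = 0.075, P(Y|X=2) = (43/75, 9/25, 1/15) → H(Y|X=2) = 1.25121
  X=3: P(X=3) = 0.149, P(Y|X=3) = (42/149, 54/149, 53/149) → H(Y|X=3) = 1.57607
H(Y|X) = 0.594·1.19473 + 0.182·1.57879 + 0.075·1.25121 + 0.149·1.57607 = 1.3257 bits

H(X,Y) = -Σ_{x,y} P(x,y) log₂ P(x,y). Per-cell terms -P(x,y)·log₂P(x,y):
  X=0: 0.53069, 0.17598, 0.44937
  X=1: 0.22461, 0.25881, 0.25128
  X=2: 0.19520, 0.14069, 0.03822
  X=3: 0.19209, 0.22739, 0.22461
Sum of the 12 terms: H(X,Y) = 2.9089 bits

Chain rule check:
  H(X) + H(Y|X) = 1.5832 + 1.3257 = 2.9089 bits
  H(X,Y) = 2.9089 bits
✓ Chain rule verified.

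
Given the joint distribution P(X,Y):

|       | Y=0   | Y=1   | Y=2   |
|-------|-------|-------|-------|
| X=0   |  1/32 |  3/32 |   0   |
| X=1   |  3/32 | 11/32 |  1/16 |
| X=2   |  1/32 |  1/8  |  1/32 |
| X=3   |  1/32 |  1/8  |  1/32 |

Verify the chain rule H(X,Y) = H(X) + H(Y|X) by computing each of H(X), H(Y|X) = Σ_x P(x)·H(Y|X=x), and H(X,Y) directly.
H(X) = 1.7806 bits, H(Y|X) = 1.1705 bits, H(X,Y) = 2.9511 bits

Marginal of X (row sums):
  P(X=0) = 1/32 + 3/32 + 0 = 1/8
  P(X=1) = 3/32 + 11/32 + 1/16 = 1/2
  P(X=2) = 1/32 + 1/8 + 1/32 = 3/16
  P(X=3) = 1/32 + 1/8 + 1/32 = 3/16
H(X) = -[(1/8)·log₂(1/8) + (1/2)·log₂(1/2) + (3/16)·log₂(3/16) + (3/16)·log₂(3/16)]
  = 0.37500 + 0.50000 + 0.45282 + 0.45282 = 1.7806 bits

H(Y|X) = Σ_x P(x)·H(Y|X=x):
  X=0: P(X=0) = 1/8, P(Y|X=0) = (1/4, 3/4, 0) → H(Y|X=0) = 0.81128
  X=1: P(X=1) = 1/2, P(Y|X=1) = (3/16, 11/16, 1/8) → H(Y|X=1) = 1.19946
  X=2: P(X=2) = 3/16, P(Y|X=2) = (1/6, 2/3, 1/6) → H(Y|X=2) = 1.25163
  X=3: P(X=3) = 3/16, P(Y|X=3) = (1/6, 2/3, 1/6) → H(Y|X=3) = 1.25163
H(Y|X) = (1/8)·0.81128 + (1/2)·1.19946 + (3/16)·1.25163 + (3/16)·1.25163 = 1.1705 bits

H(X,Y) = -Σ_{x,y} P(x,y) log₂ P(x,y). Per-cell terms -P(x,y)·log₂P(x,y):
  X=0: 0.15625, 0.32016, 0.00000
  X=1: 0.32016, 0.52957, 0.25000
  X=2: 0.15625, 0.37500, 0.15625
  X=3: 0.15625, 0.37500, 0.15625
  (cells with P = 0 contribute 0)
Sum of the 12 terms: H(X,Y) = 2.9511 bits

Chain rule check:
  H(X) + H(Y|X) = 1.7806 + 1.1705 = 2.9511 bits
  H(X,Y) = 2.9511 bits
✓ Chain rule verified.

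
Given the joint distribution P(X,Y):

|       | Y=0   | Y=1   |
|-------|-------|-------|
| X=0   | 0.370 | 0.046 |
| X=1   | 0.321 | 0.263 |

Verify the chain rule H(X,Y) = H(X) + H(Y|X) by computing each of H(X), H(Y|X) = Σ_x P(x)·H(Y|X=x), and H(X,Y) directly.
H(X) = 0.9795 bits, H(Y|X) = 0.7885 bits, H(X,Y) = 1.7681 bits

Marginal of X (row sums):
  P(X=0) = 0.370 + 0.046 = 0.416
  P(X=1) = 0.321 + 0.263 = 0.584
H(X) = -[0.416·log₂(0.416) + 0.584·log₂(0.584)]
  = 0.52638 + 0.45316 = 0.9795 bits

H(Y|X) = Σ_x P(x)·H(Y|X=x):
  X=0: P(X=0) = 0.416, P(Y|X=0) = (185/208, 23/208) → H(Y|X=0) = 0.50165
  X=1: P(X=1) = 0.584, P(Y|X=1) = (321/584, 263/584) → H(Y|X=1) = 0.99287
H(Y|X) = 0.416·0.50165 + 0.584·0.99287 = 0.7885 bits

H(X,Y) = -Σ_{x,y} P(x,y) log₂ P(x,y). Per-cell terms -P(x,y)·log₂P(x,y):
  X=0: 0.53073, 0.20434
  X=1: 0.52623, 0.50677
Sum of the 4 terms: H(X,Y) = 1.7681 bits

Chain rule check:
  H(X) + H(Y|X) = 0.9795 + 0.7885 = 1.7680 bits
  H(X,Y) = 1.7681 bits
✓ Chain rule verified (Δ = 0.0001 is 4-dp rounding noise: each of the three values was rounded independently).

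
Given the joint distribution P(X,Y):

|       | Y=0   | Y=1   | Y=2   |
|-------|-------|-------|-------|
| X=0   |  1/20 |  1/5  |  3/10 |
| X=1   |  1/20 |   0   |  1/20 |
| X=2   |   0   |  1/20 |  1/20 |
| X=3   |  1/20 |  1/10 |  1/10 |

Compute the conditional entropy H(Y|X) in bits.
1.3077 bits

H(Y|X) = H(X,Y) - H(X)

H(X,Y) = -Σ_{x,y} P(x,y) log₂ P(x,y). Per-cell terms -P(x,y)·log₂P(x,y):
  X=0: 0.216096, 0.464386, 0.521090
  X=1: 0.216096, 0.000000, 0.216096
  X=2: 0.000000, 0.216096, 0.216096
  X=3: 0.216096, 0.332193, 0.332193
  (cells with P = 0 contribute 0)
Sum of the 12 terms: H(X,Y) = 2.94644 bits

Marginal of X (row sums):
  P(X=0) = 1/20 + 1/5 + 3/10 = 11/20
  P(X=1) = 1/20 + 0 + 1/20 = 1/10
  P(X=2) = 0 + 1/20 + 1/20 = 1/10
  P(X=3) = 1/20 + 1/10 + 1/10 = 1/4
H(X) = -[(11/20)·log₂(11/20) + (1/10)·log₂(1/10) + (1/10)·log₂(1/10) + (1/4)·log₂(1/4)]
  = 0.474373 + 0.332193 + 0.332193 + 0.500000 = 1.63876 bits

H(Y|X) = H(X,Y) - H(X) = 2.94644 - 1.63876 = 1.3077 bits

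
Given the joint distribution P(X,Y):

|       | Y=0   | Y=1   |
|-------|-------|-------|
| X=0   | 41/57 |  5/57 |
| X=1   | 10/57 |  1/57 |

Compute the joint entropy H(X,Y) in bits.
1.1927 bits

H(X,Y) = -Σ_{x,y} P(x,y) log₂ P(x,y). Per-cell terms -P(x,y)·log₂P(x,y):
  X=0: 0.3419, 0.3080
  X=1: 0.4405, 0.1023
Sum of the 4 terms: H(X,Y) = 1.1927 bits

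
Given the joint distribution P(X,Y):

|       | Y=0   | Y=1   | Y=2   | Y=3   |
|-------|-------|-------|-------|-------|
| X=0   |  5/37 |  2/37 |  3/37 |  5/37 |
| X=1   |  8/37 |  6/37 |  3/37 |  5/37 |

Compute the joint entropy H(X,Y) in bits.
2.8892 bits

H(X,Y) = -Σ_{x,y} P(x,y) log₂ P(x,y). Per-cell terms -P(x,y)·log₂P(x,y):
  X=0: 0.3902, 0.2275, 0.2939, 0.3902
  X=1: 0.4777, 0.4256, 0.2939, 0.3902
Sum of the 8 terms: H(X,Y) = 2.8892 bits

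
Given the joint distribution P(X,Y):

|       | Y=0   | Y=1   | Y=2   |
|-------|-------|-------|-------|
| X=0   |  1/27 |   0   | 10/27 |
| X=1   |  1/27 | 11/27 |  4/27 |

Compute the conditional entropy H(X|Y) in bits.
0.5216 bits

H(X|Y) = H(X,Y) - H(Y)

H(X,Y) = -Σ_{x,y} P(x,y) log₂ P(x,y). Per-cell terms -P(x,y)·log₂P(x,y):
  X=0: 0.1761, 0.0000, 0.5307
  X=1: 0.1761, 0.5278, 0.4081
  (cells with P = 0 contribute 0)
Sum of the 6 terms: H(X,Y) = 1.8188 bits

Marginal of Y (column sums):
  P(Y=0) = 1/27 + 1/27 = 2/27
  P(Y=1) = 0 + 11/27 = 11/27
  P(Y=2) = 10/27 + 4/27 = 14/27
H(Y) = -[(2/27)·log₂(2/27) + (11/27)·log₂(11/27) + (14/27)·log₂(14/27)]
  = 0.2781 + 0.5278 + 0.4913 = 1.2972 bits

H(X|Y) = H(X,Y) - H(Y) = 1.8188 - 1.2972 = 0.5216 bits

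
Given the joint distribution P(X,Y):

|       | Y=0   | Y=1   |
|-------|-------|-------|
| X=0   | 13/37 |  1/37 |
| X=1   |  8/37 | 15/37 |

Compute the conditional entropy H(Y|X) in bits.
0.7199 bits

H(Y|X) = H(X,Y) - H(X)

H(X,Y) = -Σ_{x,y} P(x,y) log₂ P(x,y). Per-cell terms -P(x,y)·log₂P(x,y):
  X=0: 0.5302, 0.1408
  X=1: 0.4777, 0.5281
Sum of the 4 terms: H(X,Y) = 1.6768 bits

Marginal of X (row sums):
  P(X=0) = 13/37 + 1/37 = 14/37
  P(X=1) = 8/37 + 15/37 = 23/37
H(X) = -[(14/37)·log₂(14/37) + (23/37)·log₂(23/37)]
  = 0.5305 + 0.4264 = 0.9569 bits

H(Y|X) = H(X,Y) - H(X) = 1.6768 - 0.9569 = 0.7199 bits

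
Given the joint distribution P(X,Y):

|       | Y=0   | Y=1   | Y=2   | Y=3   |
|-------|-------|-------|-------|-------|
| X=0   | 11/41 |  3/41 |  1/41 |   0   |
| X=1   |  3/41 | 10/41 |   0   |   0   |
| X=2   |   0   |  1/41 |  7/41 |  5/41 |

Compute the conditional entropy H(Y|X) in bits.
1.0432 bits

H(Y|X) = H(X,Y) - H(X)

H(X,Y) = -Σ_{x,y} P(x,y) log₂ P(x,y). Per-cell terms -P(x,y)·log₂P(x,y):
  X=0: 0.50925, 0.27604, 0.13067, 0.00000
  X=1: 0.27604, 0.49649, 0.00000, 0.00000
  X=2: 0.00000, 0.13067, 0.43540, 0.37020
  (cells with P = 0 contribute 0)
Sum of the 12 terms: H(X,Y) = 2.6248 bits

Marginal of X (row sums):
  P(X=0) = 11/41 + 3/41 + 1/41 + 0 = 15/41
  P(X=1) = 3/41 + 10/41 + 0 + 0 = 13/41
  P(X=2) = 0 + 1/41 + 7/41 + 5/41 = 13/41
H(X) = -[(15/41)·log₂(15/41) + (13/41)·log₂(13/41) + (13/41)·log₂(13/41)]
  = 0.53073 + 0.52543 + 0.52543 = 1.5816 bits

H(Y|X) = H(X,Y) - H(X) = 2.6248 - 1.5816 = 1.0432 bits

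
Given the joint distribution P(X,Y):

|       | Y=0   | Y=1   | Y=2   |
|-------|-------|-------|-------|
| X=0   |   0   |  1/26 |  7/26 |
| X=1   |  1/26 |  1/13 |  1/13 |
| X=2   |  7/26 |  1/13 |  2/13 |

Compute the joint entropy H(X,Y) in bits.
2.6503 bits

H(X,Y) = -Σ_{x,y} P(x,y) log₂ P(x,y). Per-cell terms -P(x,y)·log₂P(x,y):
  X=0: 0.0000, 0.1808, 0.5097
  X=1: 0.1808, 0.2846, 0.2846
  X=2: 0.5097, 0.2846, 0.4155
  (cells with P = 0 contribute 0)
Sum of the 9 terms: H(X,Y) = 2.6503 bits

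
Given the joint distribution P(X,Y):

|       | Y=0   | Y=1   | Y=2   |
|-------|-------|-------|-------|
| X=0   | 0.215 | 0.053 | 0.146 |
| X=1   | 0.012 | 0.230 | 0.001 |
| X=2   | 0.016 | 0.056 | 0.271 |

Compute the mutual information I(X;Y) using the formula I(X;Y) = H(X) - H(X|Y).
0.5835 bits

I(X;Y) = H(X) - H(X|Y)

Marginal of X (row sums):
  P(X=0) = 0.215 + 0.053 + 0.146 = 0.414
  P(X=1) = 0.012 + 0.230 + 0.001 = 0.243
  P(X=2) = 0.016 + 0.056 + 0.271 = 0.343
H(X) = -[0.414·log₂(0.414) + 0.243·log₂(0.243) + 0.343·log₂(0.343)]
  = 0.5267311 + 0.4959561 + 0.5294958 = 1.552183 bits

Marginal of Y (column sums):
  P(Y=0) = 0.215 + 0.012 + 0.016 = 0.243
  P(Y=1) = 0.053 + 0.230 + 0.056 = 0.339
  P(Y=2) = 0.146 + 0.001 + 0.271 = 0.418
H(X|Y) = Σ_y P(y)·H(X|Y=y):
  Y=0: P(Y=0) = 0.243, P(X|Y=0) = (215/243, 4/81, 16/243) → H(X|Y=0) = 0.6290059
  Y=1: P(Y=1) = 0.339, P(X|Y=1) = (53/339, 230/339, 56/339) → H(X|Y=1) = 1.2274000
  Y=2: P(Y=2) = 0.418, P(X|Y=2) = (73/209, 1/418, 271/418) → H(X|Y=2) = 0.9562185
H(X|Y) = 0.243·0.6290059 + 0.339·1.2274000 + 0.418·0.9562185 = 0.968636 bits

I(X;Y) = H(X) - H(X|Y) = 1.552183 - 0.968636 = 0.5835 bits

Cross-check via I(X;Y) = H(X) + H(Y) - H(X,Y): computing H(Y) from the column sums and H(X,Y) from the 9 cells in the same way gives H(Y) = 1.551036 bits and H(X,Y) = 2.519672 bits, so
I(X;Y) = 1.552183 + 1.551036 - 2.519672 = 0.5835 bits ✓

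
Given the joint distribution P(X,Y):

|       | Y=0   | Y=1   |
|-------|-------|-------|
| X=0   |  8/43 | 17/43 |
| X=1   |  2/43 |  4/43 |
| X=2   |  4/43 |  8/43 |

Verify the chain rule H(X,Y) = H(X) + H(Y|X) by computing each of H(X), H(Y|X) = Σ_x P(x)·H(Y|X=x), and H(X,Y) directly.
H(X) = 1.3652 bits, H(Y|X) = 0.9102 bits, H(X,Y) = 2.2754 bits

Marginal of X (row sums):
  P(X=0) = 8/43 + 17/43 = 25/43
  P(X=1) = 2/43 + 4/43 = 6/43
  P(X=2) = 4/43 + 8/43 = 12/43
H(X) = -[(25/43)·log₂(25/43) + (6/43)·log₂(6/43) + (12/43)·log₂(12/43)]
  = 0.45489 + 0.39646 + 0.51385 = 1.3652 bits

H(Y|X) = Σ_x P(x)·H(Y|X=x):
  X=0: P(X=0) = 25/43, P(Y|X=0) = (8/25, 17/25) → H(Y|X=0) = 0.90438
  X=1: P(X=1) = 6/43, P(Y|X=1) = (1/3, 2/3) → H(Y|X=1) = 0.91830
  X=2: P(X=2) = 12/43, P(Y|X=2) = (1/3, 2/3) → H(Y|X=2) = 0.91830
H(Y|X) = (25/43)·0.90438 + (6/43)·0.91830 + (12/43)·0.91830 = 0.9102 bits

H(X,Y) = -Σ_{x,y} P(x,y) log₂ P(x,y). Per-cell terms -P(x,y)·log₂P(x,y):
  X=0: 0.45140, 0.52929
  X=1: 0.20587, 0.31872
  X=2: 0.31872, 0.45140
Sum of the 6 terms: H(X,Y) = 2.2754 bits

Chain rule check:
  H(X) + H(Y|X) = 1.3652 + 0.9102 = 2.2754 bits
  H(X,Y) = 2.2754 bits
✓ Chain rule verified.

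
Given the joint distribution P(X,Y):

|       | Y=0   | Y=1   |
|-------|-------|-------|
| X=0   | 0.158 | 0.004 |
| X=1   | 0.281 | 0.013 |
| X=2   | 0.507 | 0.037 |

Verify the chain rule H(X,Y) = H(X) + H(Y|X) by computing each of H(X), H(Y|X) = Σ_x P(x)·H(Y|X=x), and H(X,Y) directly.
H(X) = 1.4224 bits, H(Y|X) = 0.2989 bits, H(X,Y) = 1.7213 bits

Marginal of X (row sums):
  P(X=0) = 0.158 + 0.004 = 0.162
  P(X=1) = 0.281 + 0.013 = 0.294
  P(X=2) = 0.507 + 0.037 = 0.544
H(X) = -[0.162·log₂(0.162) + 0.294·log₂(0.294) + 0.544·log₂(0.544)]
  = 0.4254 + 0.5192 + 0.4778 = 1.4224 bits

H(Y|X) = Σ_x P(x)·H(Y|X=x):
  X=0: P(X=0) = 0.162, P(Y|X=0) = (79/81, 2/81) → H(Y|X=0) = 0.1670
  X=1: P(X=1) = 0.294, P(Y|X=1) = (281/294, 13/294) → H(Y|X=1) = 0.2613
  X=2: P(X=2) = 0.544, P(Y|X=2) = (507/544, 37/544) → H(Y|X=2) = 0.3585
H(Y|X) = 0.162·0.1670 + 0.294·0.2613 + 0.544·0.3585 = 0.2989 bits

H(X,Y) = -Σ_{x,y} P(x,y) log₂ P(x,y). Per-cell terms -P(x,y)·log₂P(x,y):
  X=0: 0.4206, 0.0319
  X=1: 0.5146, 0.0814
  X=2: 0.4968, 0.1760
Sum of the 6 terms: H(X,Y) = 1.7213 bits

Chain rule check:
  H(X) + H(Y|X) = 1.4224 + 0.2989 = 1.7213 bits
  H(X,Y) = 1.7213 bits
✓ Chain rule verified.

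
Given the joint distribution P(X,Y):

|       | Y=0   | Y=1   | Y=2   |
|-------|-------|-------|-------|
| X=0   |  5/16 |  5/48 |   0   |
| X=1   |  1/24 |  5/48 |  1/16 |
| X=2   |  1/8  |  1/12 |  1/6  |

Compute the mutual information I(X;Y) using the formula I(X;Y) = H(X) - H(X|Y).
0.2927 bits

I(X;Y) = H(X) - H(X|Y)

Marginal of X (row sums):
  P(X=0) = 5/16 + 5/48 + 0 = 5/12
  P(X=1) = 1/24 + 5/48 + 1/16 = 5/24
  P(X=2) = 1/8 + 1/12 + 1/6 = 3/8
H(X) = -[(5/12)·log₂(5/12) + (5/24)·log₂(5/24) + (3/8)·log₂(3/8)]
  = 0.526264 + 0.471466 + 0.530639 = 1.52837 bits

Marginal of Y (column sums):
  P(Y=0) = 5/16 + 1/24 + 1/8 = 23/48
  P(Y=1) = 5/48 + 5/48 + 1/12 = 7/24
  P(Y=2) = 0 + 1/16 + 1/6 = 11/48
H(X|Y) = Σ_y P(y)·H(X|Y=y):
  Y=0: P(Y=0) = 23/48, P(X|Y=0) = (15/23, 2/23, 6/23) → H(X|Y=0) = 1.214295
  Y=1: P(Y=1) = 7/24, P(X|Y=1) = (5/14, 5/14, 2/7) → H(X|Y=1) = 1.577406
  Y=2: P(Y=2) = 11/48, P(X|Y=2) = (0, 3/11, 8/11) → H(X|Y=2) = 0.845351
H(X|Y) = (23/48)·1.214295 + (7/24)·1.577406 + (11/48)·0.845351 = 1.23565 bits

I(X;Y) = H(X) - H(X|Y) = 1.52837 - 1.23565 = 0.2927 bits

Cross-check via I(X;Y) = H(X) + H(Y) - H(X,Y): computing H(Y) from the column sums and H(X,Y) from the 9 cells in the same way gives H(Y) = 1.51416 bits and H(X,Y) = 2.74981 bits, so
I(X;Y) = 1.52837 + 1.51416 - 2.74981 = 0.2927 bits ✓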